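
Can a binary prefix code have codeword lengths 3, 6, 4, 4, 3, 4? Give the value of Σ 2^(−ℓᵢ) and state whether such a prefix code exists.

With common denominator 2^6 = 64: Σ 2^(−ℓᵢ) = 8/64 + 1/64 + 4/64 + 4/64 + 8/64 + 4/64 = 29/64 = 0.453125.
Kraft's inequality requires Σ ≤ 1; here Σ = 0.453125 ≤ 1, so such a prefix code exists.

0.453125; yes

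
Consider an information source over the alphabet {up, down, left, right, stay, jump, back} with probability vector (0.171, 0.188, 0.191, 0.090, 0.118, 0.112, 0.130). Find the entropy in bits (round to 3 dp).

H = −Σ pᵢ log₂ pᵢ.
−0.171·log₂(0.171) = 0.4357
−0.188·log₂(0.188) = 0.4533
−0.191·log₂(0.191) = 0.4562
−0.090·log₂(0.090) = 0.3127
−0.118·log₂(0.118) = 0.3638
−0.112·log₂(0.112) = 0.3537
−0.130·log₂(0.130) = 0.3826
Sum ≈ 2.7580 → 2.758 bits.

2.758 bits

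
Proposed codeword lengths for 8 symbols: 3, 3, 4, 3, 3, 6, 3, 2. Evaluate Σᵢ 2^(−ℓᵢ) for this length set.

With common denominator 2^6 = 64: Σ 2^(−ℓᵢ) = 8/64 + 8/64 + 4/64 + 8/64 + 8/64 + 1/64 + 8/64 + 16/64 = 61/64 = 0.953125.

0.953125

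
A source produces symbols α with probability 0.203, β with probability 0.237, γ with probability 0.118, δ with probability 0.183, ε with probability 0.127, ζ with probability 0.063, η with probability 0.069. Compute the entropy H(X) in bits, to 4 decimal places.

2.6669 bits

H = −Σ pᵢ log₂ pᵢ.
−0.203·log₂(0.203) = 0.4670
−0.237·log₂(0.237) = 0.4923
−0.118·log₂(0.118) = 0.3638
−0.183·log₂(0.183) = 0.4484
−0.127·log₂(0.127) = 0.3781
−0.063·log₂(0.063) = 0.2513
−0.069·log₂(0.069) = 0.2662
Sum ≈ 2.6669 → 2.6669 bits.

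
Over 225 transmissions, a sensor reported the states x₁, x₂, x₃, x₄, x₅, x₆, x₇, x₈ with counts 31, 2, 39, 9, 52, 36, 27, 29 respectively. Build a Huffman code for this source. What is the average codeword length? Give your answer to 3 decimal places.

2.813 bits/symbol

Probabilities are the counts divided by 225.
Repeatedly combine the two least-probable nodes; the expected code length is the sum of the merged weights.
merge 2/225 + 1/25 → 11/225
merge 11/225 + 3/25 → 38/225
merge 29/225 + 31/225 → 4/15
merge 4/25 + 38/225 → 74/225
merge 13/75 + 52/225 → 91/225
merge 4/15 + 74/225 → 134/225
merge 91/225 + 134/225 → 1
L = 11/225 + 38/225 + 4/15 + 74/225 + 91/225 + 134/225 + 1 = 211/75 ≈ 2.813 bits/symbol.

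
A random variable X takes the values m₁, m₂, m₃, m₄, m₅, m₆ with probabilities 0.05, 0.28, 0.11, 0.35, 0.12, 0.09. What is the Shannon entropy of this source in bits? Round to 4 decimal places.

2.2904 bits

H = −Σ pᵢ log₂ pᵢ.
−0.05·log₂(0.05) = 0.2161
−0.28·log₂(0.28) = 0.5142
−0.11·log₂(0.11) = 0.3503
−0.35·log₂(0.35) = 0.5301
−0.12·log₂(0.12) = 0.3671
−0.09·log₂(0.09) = 0.3127
Sum ≈ 2.2904 → 2.2904 bits.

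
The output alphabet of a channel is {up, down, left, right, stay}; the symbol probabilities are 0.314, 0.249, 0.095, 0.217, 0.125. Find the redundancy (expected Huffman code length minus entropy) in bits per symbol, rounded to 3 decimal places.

Entropy H = −Σ p log₂ p ≈ 2.2001 bits.
Huffman merges: 19/200+1/8→11/50; 217/1000+11/50→437/1000; 249/1000+157/500→563/1000; 437/1000+563/1000→1. L = 111/50 ≈ 2.2200.
L − H = 2.2200 − 2.2001 = 0.020 bits.

0.020 bits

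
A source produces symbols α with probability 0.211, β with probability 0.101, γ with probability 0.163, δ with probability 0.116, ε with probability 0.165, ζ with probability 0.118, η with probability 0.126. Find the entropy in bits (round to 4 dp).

2.7641 bits

H = −Σ pᵢ log₂ pᵢ.
−0.211·log₂(0.211) = 0.4736
−0.101·log₂(0.101) = 0.3341
−0.163·log₂(0.163) = 0.4266
−0.116·log₂(0.116) = 0.3605
−0.165·log₂(0.165) = 0.4289
−0.118·log₂(0.118) = 0.3638
−0.126·log₂(0.126) = 0.3766
Sum ≈ 2.7641 → 2.7641 bits.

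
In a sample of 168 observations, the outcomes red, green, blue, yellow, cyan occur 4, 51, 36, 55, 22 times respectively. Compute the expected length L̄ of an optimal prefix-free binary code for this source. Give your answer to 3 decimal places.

Probabilities are the counts divided by 168.
Repeatedly combine the two least-probable nodes; the expected code length is the sum of the merged weights.
merge 1/42 + 11/84 → 13/84
merge 13/84 + 3/14 → 31/84
merge 17/56 + 55/168 → 53/84
merge 31/84 + 53/84 → 1
L = 13/84 + 31/84 + 53/84 + 1 = 181/84 ≈ 2.155 bits/symbol.

2.155 bits/symbol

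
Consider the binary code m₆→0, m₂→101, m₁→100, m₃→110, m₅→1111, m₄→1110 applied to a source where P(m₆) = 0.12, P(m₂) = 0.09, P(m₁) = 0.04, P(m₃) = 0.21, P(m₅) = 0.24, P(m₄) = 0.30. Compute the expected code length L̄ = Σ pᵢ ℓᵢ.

L̄ = Σ pᵢ·ℓᵢ = 0.12·1 + 0.09·3 + 0.04·3 + 0.21·3 + 0.24·4 + 0.30·4 = 3.3 bits/symbol.

3.3 bits/symbol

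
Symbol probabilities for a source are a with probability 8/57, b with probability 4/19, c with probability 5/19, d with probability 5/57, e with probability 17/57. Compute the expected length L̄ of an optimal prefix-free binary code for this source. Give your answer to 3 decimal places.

Repeatedly combine the two least-probable nodes; the expected code length is the sum of the merged weights.
merge 5/57 + 8/57 → 13/57
merge 4/19 + 13/57 → 25/57
merge 5/19 + 17/57 → 32/57
merge 25/57 + 32/57 → 1
L = 13/57 + 25/57 + 32/57 + 1 = 127/57 ≈ 2.228 bits/symbol.

2.228 bits/symbol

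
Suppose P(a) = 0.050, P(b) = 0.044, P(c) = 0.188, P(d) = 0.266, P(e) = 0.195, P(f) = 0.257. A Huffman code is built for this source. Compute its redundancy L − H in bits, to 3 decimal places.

0.036 bits

Entropy H = −Σ p log₂ p ≈ 2.3395 bits.
Huffman merges: 11/250+1/20→47/500; 47/500+47/250→141/500; 39/200+257/1000→113/250; 133/500+141/500→137/250; 113/250+137/250→1. L = 297/125 ≈ 2.3760.
L − H = 2.3760 − 2.3395 = 0.036 bits.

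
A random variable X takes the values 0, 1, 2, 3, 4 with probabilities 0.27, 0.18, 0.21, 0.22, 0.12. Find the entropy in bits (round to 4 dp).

2.2758 bits

H = −Σ pᵢ log₂ pᵢ.
−0.27·log₂(0.27) = 0.5100
−0.18·log₂(0.18) = 0.4453
−0.21·log₂(0.21) = 0.4728
−0.22·log₂(0.22) = 0.4806
−0.12·log₂(0.12) = 0.3671
Sum ≈ 2.2758 → 2.2758 bits.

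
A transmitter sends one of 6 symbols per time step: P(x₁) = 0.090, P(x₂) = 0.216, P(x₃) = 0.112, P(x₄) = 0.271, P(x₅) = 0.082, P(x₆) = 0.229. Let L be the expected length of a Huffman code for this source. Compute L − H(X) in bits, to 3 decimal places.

Entropy H = −Σ p log₂ p ≈ 2.4373 bits.
Huffman merges: 41/500+9/100→43/250; 14/125+43/250→71/250; 27/125+229/1000→89/200; 271/1000+71/250→111/200; 89/200+111/200→1. L = 307/125 ≈ 2.4560.
L − H = 2.4560 − 2.4373 = 0.019 bits.

0.019 bits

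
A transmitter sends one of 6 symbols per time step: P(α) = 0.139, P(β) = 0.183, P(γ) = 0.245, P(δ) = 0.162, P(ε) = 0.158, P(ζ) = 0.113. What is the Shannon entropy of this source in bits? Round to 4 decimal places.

2.5427 bits

H = −Σ pᵢ log₂ pᵢ.
−0.139·log₂(0.139) = 0.3957
−0.183·log₂(0.183) = 0.4484
−0.245·log₂(0.245) = 0.4971
−0.162·log₂(0.162) = 0.4254
−0.158·log₂(0.158) = 0.4206
−0.113·log₂(0.113) = 0.3555
Sum ≈ 2.5427 → 2.5427 bits.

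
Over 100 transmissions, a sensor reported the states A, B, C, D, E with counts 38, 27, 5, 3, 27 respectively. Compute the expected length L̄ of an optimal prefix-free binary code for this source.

Probabilities are the counts divided by 100.
Repeatedly combine the two least-probable nodes; the expected code length is the sum of the merged weights.
merge 3/100 + 1/20 → 2/25
merge 2/25 + 27/100 → 7/20
merge 27/100 + 7/20 → 31/50
merge 19/50 + 31/50 → 1
L = 2/25 + 7/20 + 31/50 + 1 = 41/20 = 2.05 bits/symbol.

2.05 bits/symbol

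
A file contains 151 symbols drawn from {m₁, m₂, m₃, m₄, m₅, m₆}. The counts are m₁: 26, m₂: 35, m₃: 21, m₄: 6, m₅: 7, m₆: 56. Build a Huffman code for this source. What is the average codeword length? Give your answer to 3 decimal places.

Probabilities are the counts divided by 151.
Repeatedly combine the two least-probable nodes; the expected code length is the sum of the merged weights.
merge 6/151 + 7/151 → 13/151
merge 13/151 + 21/151 → 34/151
merge 26/151 + 34/151 → 60/151
merge 35/151 + 56/151 → 91/151
merge 60/151 + 91/151 → 1
L = 13/151 + 34/151 + 60/151 + 91/151 + 1 = 349/151 ≈ 2.311 bits/symbol.

2.311 bits/symbol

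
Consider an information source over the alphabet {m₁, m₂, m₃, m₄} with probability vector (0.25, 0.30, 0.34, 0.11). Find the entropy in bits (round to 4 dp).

1.9006 bits

H = −Σ pᵢ log₂ pᵢ.
−0.25·log₂(0.25) = 0.5000
−0.30·log₂(0.30) = 0.5211
−0.34·log₂(0.34) = 0.5292
−0.11·log₂(0.11) = 0.3503
Sum ≈ 1.9006 → 1.9006 bits.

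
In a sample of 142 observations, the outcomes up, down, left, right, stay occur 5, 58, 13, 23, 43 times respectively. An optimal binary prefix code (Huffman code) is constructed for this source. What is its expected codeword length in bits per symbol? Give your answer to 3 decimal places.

2.007 bits/symbol

Probabilities are the counts divided by 142.
Repeatedly combine the two least-probable nodes; the expected code length is the sum of the merged weights.
merge 5/142 + 13/142 → 9/71
merge 9/71 + 23/142 → 41/142
merge 41/142 + 43/142 → 42/71
merge 29/71 + 42/71 → 1
L = 9/71 + 41/142 + 42/71 + 1 = 285/142 ≈ 2.007 bits/symbol.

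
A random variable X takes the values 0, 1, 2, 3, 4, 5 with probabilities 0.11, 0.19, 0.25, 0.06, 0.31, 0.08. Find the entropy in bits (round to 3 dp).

H = −Σ pᵢ log₂ pᵢ.
−0.11·log₂(0.11) = 0.3503
−0.19·log₂(0.19) = 0.4552
−0.25·log₂(0.25) = 0.5000
−0.06·log₂(0.06) = 0.2435
−0.31·log₂(0.31) = 0.5238
−0.08·log₂(0.08) = 0.2915
Sum ≈ 2.3643 → 2.364 bits.

2.364 bits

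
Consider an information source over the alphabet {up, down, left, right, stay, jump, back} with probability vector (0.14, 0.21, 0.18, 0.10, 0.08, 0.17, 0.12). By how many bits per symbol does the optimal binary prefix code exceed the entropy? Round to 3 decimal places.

Entropy H = −Σ p log₂ p ≈ 2.7406 bits.
Huffman merges: 2/25+1/10→9/50; 3/25+7/50→13/50; 17/100+9/50→7/20; 9/50+21/100→39/100; 13/50+7/20→61/100; 39/100+61/100→1. L = 279/100 ≈ 2.7900.
L − H = 2.7900 − 2.7406 = 0.049 bits.

0.049 bits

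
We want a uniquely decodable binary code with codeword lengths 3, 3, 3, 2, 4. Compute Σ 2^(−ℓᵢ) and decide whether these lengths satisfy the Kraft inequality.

0.6875; yes

With common denominator 2^4 = 16: Σ 2^(−ℓᵢ) = 2/16 + 2/16 + 2/16 + 4/16 + 1/16 = 11/16 = 0.6875.
Kraft's inequality requires Σ ≤ 1; here Σ = 0.6875 ≤ 1, so such a prefix code exists.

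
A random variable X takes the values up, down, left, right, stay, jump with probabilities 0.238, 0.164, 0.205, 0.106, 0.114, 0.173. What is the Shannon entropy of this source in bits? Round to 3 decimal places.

2.528 bits

H = −Σ pᵢ log₂ pᵢ.
−0.238·log₂(0.238) = 0.4929
−0.164·log₂(0.164) = 0.4278
−0.205·log₂(0.205) = 0.4687
−0.106·log₂(0.106) = 0.3432
−0.114·log₂(0.114) = 0.3571
−0.173·log₂(0.173) = 0.4379
Sum ≈ 2.5276 → 2.528 bits.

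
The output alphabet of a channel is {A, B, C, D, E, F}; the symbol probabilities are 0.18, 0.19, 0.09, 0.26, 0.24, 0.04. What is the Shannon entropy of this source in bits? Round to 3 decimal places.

H = −Σ pᵢ log₂ pᵢ.
−0.18·log₂(0.18) = 0.4453
−0.19·log₂(0.19) = 0.4552
−0.09·log₂(0.09) = 0.3127
−0.26·log₂(0.26) = 0.5053
−0.24·log₂(0.24) = 0.4941
−0.04·log₂(0.04) = 0.1858
Sum ≈ 2.3984 → 2.398 bits.

2.398 bits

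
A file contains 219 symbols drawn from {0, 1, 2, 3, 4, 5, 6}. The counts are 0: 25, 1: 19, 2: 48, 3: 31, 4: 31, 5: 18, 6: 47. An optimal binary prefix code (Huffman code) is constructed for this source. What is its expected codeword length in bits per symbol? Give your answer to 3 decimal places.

2.735 bits/symbol

Probabilities are the counts divided by 219.
Repeatedly combine the two least-probable nodes; the expected code length is the sum of the merged weights.
merge 6/73 + 19/219 → 37/219
merge 25/219 + 31/219 → 56/219
merge 31/219 + 37/219 → 68/219
merge 47/219 + 16/73 → 95/219
merge 56/219 + 68/219 → 124/219
merge 95/219 + 124/219 → 1
L = 37/219 + 56/219 + 68/219 + 95/219 + 124/219 + 1 = 599/219 ≈ 2.735 bits/symbol.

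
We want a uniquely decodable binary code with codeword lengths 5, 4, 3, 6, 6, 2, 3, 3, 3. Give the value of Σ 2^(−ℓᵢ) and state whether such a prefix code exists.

0.875; yes

With common denominator 2^6 = 64: Σ 2^(−ℓᵢ) = 2/64 + 4/64 + 8/64 + 1/64 + 1/64 + 16/64 + 8/64 + 8/64 + 8/64 = 56/64 = 0.875.
Kraft's inequality requires Σ ≤ 1; here Σ = 0.875 ≤ 1, so such a prefix code exists.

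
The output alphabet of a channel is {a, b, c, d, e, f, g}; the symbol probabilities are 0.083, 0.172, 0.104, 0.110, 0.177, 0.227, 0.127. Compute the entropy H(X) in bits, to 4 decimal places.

H = −Σ pᵢ log₂ pᵢ.
−0.083·log₂(0.083) = 0.2980
−0.172·log₂(0.172) = 0.4368
−0.104·log₂(0.104) = 0.3396
−0.110·log₂(0.110) = 0.3503
−0.177·log₂(0.177) = 0.4422
−0.227·log₂(0.227) = 0.4856
−0.127·log₂(0.127) = 0.3781
Sum ≈ 2.7306 → 2.7306 bits.

2.7306 bits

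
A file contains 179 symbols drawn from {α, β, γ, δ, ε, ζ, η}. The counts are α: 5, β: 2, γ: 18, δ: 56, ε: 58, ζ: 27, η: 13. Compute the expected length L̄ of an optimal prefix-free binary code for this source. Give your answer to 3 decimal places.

Probabilities are the counts divided by 179.
Repeatedly combine the two least-probable nodes; the expected code length is the sum of the merged weights.
merge 2/179 + 5/179 → 7/179
merge 7/179 + 13/179 → 20/179
merge 18/179 + 20/179 → 38/179
merge 27/179 + 38/179 → 65/179
merge 56/179 + 58/179 → 114/179
merge 65/179 + 114/179 → 1
L = 7/179 + 20/179 + 38/179 + 65/179 + 114/179 + 1 = 423/179 ≈ 2.363 bits/symbol.

2.363 bits/symbol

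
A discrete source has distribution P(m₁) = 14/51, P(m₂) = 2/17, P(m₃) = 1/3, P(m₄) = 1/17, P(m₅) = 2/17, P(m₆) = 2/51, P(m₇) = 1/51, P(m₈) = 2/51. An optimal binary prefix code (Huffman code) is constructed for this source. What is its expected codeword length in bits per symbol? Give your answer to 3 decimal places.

Repeatedly combine the two least-probable nodes; the expected code length is the sum of the merged weights.
merge 1/51 + 2/51 → 1/17
merge 2/51 + 1/17 → 5/51
merge 1/17 + 5/51 → 8/51
merge 2/17 + 2/17 → 4/17
merge 8/51 + 4/17 → 20/51
merge 14/51 + 1/3 → 31/51
merge 20/51 + 31/51 → 1
L = 1/17 + 5/51 + 8/51 + 4/17 + 20/51 + 31/51 + 1 = 130/51 ≈ 2.549 bits/symbol.

2.549 bits/symbol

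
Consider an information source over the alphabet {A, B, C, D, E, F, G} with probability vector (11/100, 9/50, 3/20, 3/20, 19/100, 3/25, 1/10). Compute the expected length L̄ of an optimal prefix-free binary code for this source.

2.81 bits/symbol

Repeatedly combine the two least-probable nodes; the expected code length is the sum of the merged weights.
merge 1/10 + 11/100 → 21/100
merge 3/25 + 3/20 → 27/100
merge 3/20 + 9/50 → 33/100
merge 19/100 + 21/100 → 2/5
merge 27/100 + 33/100 → 3/5
merge 2/5 + 3/5 → 1
L = 21/100 + 27/100 + 33/100 + 2/5 + 3/5 + 1 = 281/100 = 2.81 bits/symbol.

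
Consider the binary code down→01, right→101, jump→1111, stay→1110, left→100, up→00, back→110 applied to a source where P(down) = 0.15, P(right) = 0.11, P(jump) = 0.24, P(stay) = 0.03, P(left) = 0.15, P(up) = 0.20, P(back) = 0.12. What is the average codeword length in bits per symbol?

2.92 bits/symbol

L̄ = Σ pᵢ·ℓᵢ = 0.15·2 + 0.11·3 + 0.24·4 + 0.03·4 + 0.15·3 + 0.20·2 + 0.12·3 = 2.92 bits/symbol.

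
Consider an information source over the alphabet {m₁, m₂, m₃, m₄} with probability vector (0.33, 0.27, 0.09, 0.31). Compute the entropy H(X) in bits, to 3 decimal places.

H = −Σ pᵢ log₂ pᵢ.
−0.33·log₂(0.33) = 0.5278
−0.27·log₂(0.27) = 0.5100
−0.09·log₂(0.09) = 0.3127
−0.31·log₂(0.31) = 0.5238
Sum ≈ 1.8743 → 1.874 bits.

1.874 bits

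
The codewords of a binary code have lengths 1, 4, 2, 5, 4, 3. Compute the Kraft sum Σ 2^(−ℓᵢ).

1.03125

With common denominator 2^5 = 32: Σ 2^(−ℓᵢ) = 16/32 + 2/32 + 8/32 + 1/32 + 2/32 + 4/32 = 33/32 = 1.03125.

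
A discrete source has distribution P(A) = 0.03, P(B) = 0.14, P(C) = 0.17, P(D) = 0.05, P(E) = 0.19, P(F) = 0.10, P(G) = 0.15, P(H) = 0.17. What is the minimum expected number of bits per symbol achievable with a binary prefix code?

Repeatedly combine the two least-probable nodes; the expected code length is the sum of the merged weights.
merge 3/100 + 1/20 → 2/25
merge 2/25 + 1/10 → 9/50
merge 7/50 + 3/20 → 29/100
merge 17/100 + 17/100 → 17/50
merge 9/50 + 19/100 → 37/100
merge 29/100 + 17/50 → 63/100
merge 37/100 + 63/100 → 1
L = 2/25 + 9/50 + 29/100 + 17/50 + 37/100 + 63/100 + 1 = 289/100 = 2.89 bits/symbol.

2.89 bits/symbol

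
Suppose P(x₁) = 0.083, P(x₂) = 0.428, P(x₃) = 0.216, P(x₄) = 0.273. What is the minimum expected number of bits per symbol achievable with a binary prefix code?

Repeatedly combine the two least-probable nodes; the expected code length is the sum of the merged weights.
merge 83/1000 + 27/125 → 299/1000
merge 273/1000 + 299/1000 → 143/250
merge 107/250 + 143/250 → 1
L = 299/1000 + 143/250 + 1 = 1871/1000 = 1.871 bits/symbol.

1.871 bits/symbol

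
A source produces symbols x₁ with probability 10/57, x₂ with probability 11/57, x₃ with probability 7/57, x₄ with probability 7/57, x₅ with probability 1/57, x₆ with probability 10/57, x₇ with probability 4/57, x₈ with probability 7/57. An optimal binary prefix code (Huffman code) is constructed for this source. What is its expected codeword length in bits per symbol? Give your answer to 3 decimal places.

2.895 bits/symbol

Repeatedly combine the two least-probable nodes; the expected code length is the sum of the merged weights.
merge 1/57 + 4/57 → 5/57
merge 5/57 + 7/57 → 4/19
merge 7/57 + 7/57 → 14/57
merge 10/57 + 10/57 → 20/57
merge 11/57 + 4/19 → 23/57
merge 14/57 + 20/57 → 34/57
merge 23/57 + 34/57 → 1
L = 5/57 + 4/19 + 14/57 + 20/57 + 23/57 + 34/57 + 1 = 55/19 ≈ 2.895 bits/symbol.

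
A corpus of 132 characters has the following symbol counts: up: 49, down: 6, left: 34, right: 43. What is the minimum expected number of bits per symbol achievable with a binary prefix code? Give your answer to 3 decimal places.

1.932 bits/symbol

Probabilities are the counts divided by 132.
Repeatedly combine the two least-probable nodes; the expected code length is the sum of the merged weights.
merge 1/22 + 17/66 → 10/33
merge 10/33 + 43/132 → 83/132
merge 49/132 + 83/132 → 1
L = 10/33 + 83/132 + 1 = 85/44 ≈ 1.932 bits/symbol.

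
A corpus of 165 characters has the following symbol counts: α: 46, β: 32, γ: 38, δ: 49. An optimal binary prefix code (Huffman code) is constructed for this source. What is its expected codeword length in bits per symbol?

2 bits/symbol

Probabilities are the counts divided by 165.
Repeatedly combine the two least-probable nodes; the expected code length is the sum of the merged weights.
merge 32/165 + 38/165 → 14/33
merge 46/165 + 49/165 → 19/33
merge 14/33 + 19/33 → 1
L = 14/33 + 19/33 + 1 = 2 bits/symbol.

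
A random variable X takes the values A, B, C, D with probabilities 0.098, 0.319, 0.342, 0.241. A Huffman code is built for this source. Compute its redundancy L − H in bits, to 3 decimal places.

Entropy H = −Σ p log₂ p ≈ 1.8784 bits.
Huffman merges: 49/500+241/1000→339/1000; 319/1000+339/1000→329/500; 171/500+329/500→1. L = 1997/1000 ≈ 1.9970.
L − H = 1.9970 − 1.8784 = 0.119 bits.

0.119 bits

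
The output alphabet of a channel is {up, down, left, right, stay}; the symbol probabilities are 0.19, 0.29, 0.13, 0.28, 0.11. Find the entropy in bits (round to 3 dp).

2.220 bits

H = −Σ pᵢ log₂ pᵢ.
−0.19·log₂(0.19) = 0.4552
−0.29·log₂(0.29) = 0.5179
−0.13·log₂(0.13) = 0.3826
−0.28·log₂(0.28) = 0.5142
−0.11·log₂(0.11) = 0.3503
Sum ≈ 2.2203 → 2.220 bits.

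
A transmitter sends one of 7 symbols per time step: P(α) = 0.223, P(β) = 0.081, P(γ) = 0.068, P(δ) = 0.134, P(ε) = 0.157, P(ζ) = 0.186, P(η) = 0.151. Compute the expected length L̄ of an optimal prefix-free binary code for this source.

2.74 bits/symbol

Repeatedly combine the two least-probable nodes; the expected code length is the sum of the merged weights.
merge 17/250 + 81/1000 → 149/1000
merge 67/500 + 149/1000 → 283/1000
merge 151/1000 + 157/1000 → 77/250
merge 93/500 + 223/1000 → 409/1000
merge 283/1000 + 77/250 → 591/1000
merge 409/1000 + 591/1000 → 1
L = 149/1000 + 283/1000 + 77/250 + 409/1000 + 591/1000 + 1 = 137/50 = 2.74 bits/symbol.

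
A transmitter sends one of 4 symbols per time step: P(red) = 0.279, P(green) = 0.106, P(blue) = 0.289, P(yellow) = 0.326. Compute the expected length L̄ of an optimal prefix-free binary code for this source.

Repeatedly combine the two least-probable nodes; the expected code length is the sum of the merged weights.
merge 53/500 + 279/1000 → 77/200
merge 289/1000 + 163/500 → 123/200
merge 77/200 + 123/200 → 1
L = 77/200 + 123/200 + 1 = 2 bits/symbol.

2 bits/symbol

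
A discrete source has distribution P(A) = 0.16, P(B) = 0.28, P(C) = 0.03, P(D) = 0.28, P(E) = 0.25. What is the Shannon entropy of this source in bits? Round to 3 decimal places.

2.103 bits

H = −Σ pᵢ log₂ pᵢ.
−0.16·log₂(0.16) = 0.4230
−0.28·log₂(0.28) = 0.5142
−0.03·log₂(0.03) = 0.1518
−0.28·log₂(0.28) = 0.5142
−0.25·log₂(0.25) = 0.5000
Sum ≈ 2.1032 → 2.103 bits.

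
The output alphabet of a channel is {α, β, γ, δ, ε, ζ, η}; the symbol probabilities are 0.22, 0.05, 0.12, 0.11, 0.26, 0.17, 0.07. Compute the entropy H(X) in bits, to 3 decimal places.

H = −Σ pᵢ log₂ pᵢ.
−0.22·log₂(0.22) = 0.4806
−0.05·log₂(0.05) = 0.2161
−0.12·log₂(0.12) = 0.3671
−0.11·log₂(0.11) = 0.3503
−0.26·log₂(0.26) = 0.5053
−0.17·log₂(0.17) = 0.4346
−0.07·log₂(0.07) = 0.2686
Sum ≈ 2.6225 → 2.622 bits.

2.622 bits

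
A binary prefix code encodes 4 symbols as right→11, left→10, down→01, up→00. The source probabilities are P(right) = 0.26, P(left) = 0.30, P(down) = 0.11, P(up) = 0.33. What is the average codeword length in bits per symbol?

L̄ = Σ pᵢ·ℓᵢ = 0.26·2 + 0.30·2 + 0.11·2 + 0.33·2 = 2 bits/symbol.

2 bits/symbol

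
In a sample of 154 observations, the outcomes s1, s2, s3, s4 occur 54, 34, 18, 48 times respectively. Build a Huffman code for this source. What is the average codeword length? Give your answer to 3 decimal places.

1.987 bits/symbol

Probabilities are the counts divided by 154.
Repeatedly combine the two least-probable nodes; the expected code length is the sum of the merged weights.
merge 9/77 + 17/77 → 26/77
merge 24/77 + 26/77 → 50/77
merge 27/77 + 50/77 → 1
L = 26/77 + 50/77 + 1 = 153/77 ≈ 1.987 bits/symbol.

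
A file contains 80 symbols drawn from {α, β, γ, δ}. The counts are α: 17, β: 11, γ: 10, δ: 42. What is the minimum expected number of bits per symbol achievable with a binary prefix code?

Probabilities are the counts divided by 80.
Repeatedly combine the two least-probable nodes; the expected code length is the sum of the merged weights.
merge 1/8 + 11/80 → 21/80
merge 17/80 + 21/80 → 19/40
merge 19/40 + 21/40 → 1
L = 21/80 + 19/40 + 1 = 139/80 = 1.7375 bits/symbol.

1.7375 bits/symbol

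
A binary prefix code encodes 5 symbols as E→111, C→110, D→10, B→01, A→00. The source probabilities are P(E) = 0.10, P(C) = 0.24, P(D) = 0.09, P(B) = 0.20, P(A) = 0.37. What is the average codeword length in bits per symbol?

L̄ = Σ pᵢ·ℓᵢ = 0.10·3 + 0.24·3 + 0.09·2 + 0.20·2 + 0.37·2 = 2.34 bits/symbol.

2.34 bits/symbol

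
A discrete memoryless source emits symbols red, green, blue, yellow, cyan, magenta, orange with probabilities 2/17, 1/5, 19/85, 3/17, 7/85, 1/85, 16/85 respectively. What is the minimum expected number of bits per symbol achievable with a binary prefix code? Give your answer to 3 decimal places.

Repeatedly combine the two least-probable nodes; the expected code length is the sum of the merged weights.
merge 1/85 + 7/85 → 8/85
merge 8/85 + 2/17 → 18/85
merge 3/17 + 16/85 → 31/85
merge 1/5 + 18/85 → 7/17
merge 19/85 + 31/85 → 10/17
merge 7/17 + 10/17 → 1
L = 8/85 + 18/85 + 31/85 + 7/17 + 10/17 + 1 = 227/85 ≈ 2.671 bits/symbol.

2.671 bits/symbol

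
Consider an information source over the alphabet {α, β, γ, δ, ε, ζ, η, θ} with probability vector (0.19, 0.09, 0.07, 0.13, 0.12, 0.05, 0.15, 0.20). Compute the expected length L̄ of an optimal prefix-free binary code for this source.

2.92 bits/symbol

Repeatedly combine the two least-probable nodes; the expected code length is the sum of the merged weights.
merge 1/20 + 7/100 → 3/25
merge 9/100 + 3/25 → 21/100
merge 3/25 + 13/100 → 1/4
merge 3/20 + 19/100 → 17/50
merge 1/5 + 21/100 → 41/100
merge 1/4 + 17/50 → 59/100
merge 41/100 + 59/100 → 1
L = 3/25 + 21/100 + 1/4 + 17/50 + 41/100 + 59/100 + 1 = 73/25 = 2.92 bits/symbol.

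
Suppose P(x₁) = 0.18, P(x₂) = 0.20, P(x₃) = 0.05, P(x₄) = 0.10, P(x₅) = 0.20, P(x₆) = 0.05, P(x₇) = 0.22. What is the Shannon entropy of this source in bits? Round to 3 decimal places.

H = −Σ pᵢ log₂ pᵢ.
−0.18·log₂(0.18) = 0.4453
−0.20·log₂(0.20) = 0.4644
−0.05·log₂(0.05) = 0.2161
−0.10·log₂(0.10) = 0.3322
−0.20·log₂(0.20) = 0.4644
−0.05·log₂(0.05) = 0.2161
−0.22·log₂(0.22) = 0.4806
Sum ≈ 2.6190 → 2.619 bits.

2.619 bits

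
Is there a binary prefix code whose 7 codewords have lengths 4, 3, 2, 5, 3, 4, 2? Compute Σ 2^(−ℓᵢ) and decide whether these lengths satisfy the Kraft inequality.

With common denominator 2^5 = 32: Σ 2^(−ℓᵢ) = 2/32 + 4/32 + 8/32 + 1/32 + 4/32 + 2/32 + 8/32 = 29/32 = 0.90625.
Kraft's inequality requires Σ ≤ 1; here Σ = 0.90625 ≤ 1, so such a prefix code exists.

0.90625; yes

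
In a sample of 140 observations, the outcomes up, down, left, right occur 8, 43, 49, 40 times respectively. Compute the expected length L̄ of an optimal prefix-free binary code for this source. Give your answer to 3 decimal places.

1.993 bits/symbol

Probabilities are the counts divided by 140.
Repeatedly combine the two least-probable nodes; the expected code length is the sum of the merged weights.
merge 2/35 + 2/7 → 12/35
merge 43/140 + 12/35 → 13/20
merge 7/20 + 13/20 → 1
L = 12/35 + 13/20 + 1 = 279/140 ≈ 1.993 bits/symbol.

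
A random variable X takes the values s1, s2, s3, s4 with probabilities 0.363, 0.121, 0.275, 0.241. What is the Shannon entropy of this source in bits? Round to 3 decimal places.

1.906 bits

H = −Σ pᵢ log₂ pᵢ.
−0.363·log₂(0.363) = 0.5307
−0.121·log₂(0.121) = 0.3687
−0.275·log₂(0.275) = 0.5122
−0.241·log₂(0.241) = 0.4947
Sum ≈ 1.9063 → 1.906 bits.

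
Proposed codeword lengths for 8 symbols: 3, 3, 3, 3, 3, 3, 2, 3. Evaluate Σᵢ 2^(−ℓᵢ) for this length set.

With common denominator 2^3 = 8: Σ 2^(−ℓᵢ) = 1/8 + 1/8 + 1/8 + 1/8 + 1/8 + 1/8 + 2/8 + 1/8 = 9/8 = 1.125.

1.125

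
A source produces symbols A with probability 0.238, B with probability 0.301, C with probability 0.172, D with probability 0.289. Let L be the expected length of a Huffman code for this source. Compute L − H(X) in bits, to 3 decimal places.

Entropy H = −Σ p log₂ p ≈ 1.9686 bits.
Huffman merges: 43/250+119/500→41/100; 289/1000+301/1000→59/100; 41/100+59/100→1. L = 2 ≈ 2.0000.
L − H = 2.0000 − 1.9686 = 0.031 bits.

0.031 bits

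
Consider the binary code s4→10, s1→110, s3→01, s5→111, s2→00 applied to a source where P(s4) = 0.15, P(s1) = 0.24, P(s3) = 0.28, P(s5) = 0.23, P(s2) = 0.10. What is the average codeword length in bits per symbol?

2.47 bits/symbol

L̄ = Σ pᵢ·ℓᵢ = 0.15·2 + 0.24·3 + 0.28·2 + 0.23·3 + 0.10·2 = 2.47 bits/symbol.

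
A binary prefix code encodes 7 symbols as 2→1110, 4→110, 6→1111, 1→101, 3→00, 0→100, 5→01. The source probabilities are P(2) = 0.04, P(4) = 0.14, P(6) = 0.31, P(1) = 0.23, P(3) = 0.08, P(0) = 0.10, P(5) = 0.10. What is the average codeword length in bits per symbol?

L̄ = Σ pᵢ·ℓᵢ = 0.04·4 + 0.14·3 + 0.31·4 + 0.23·3 + 0.08·2 + 0.10·3 + 0.10·2 = 3.17 bits/symbol.

3.17 bits/symbol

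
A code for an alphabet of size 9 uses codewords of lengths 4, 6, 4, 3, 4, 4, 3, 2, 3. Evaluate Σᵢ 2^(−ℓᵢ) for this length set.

With common denominator 2^6 = 64: Σ 2^(−ℓᵢ) = 4/64 + 1/64 + 4/64 + 8/64 + 4/64 + 4/64 + 8/64 + 16/64 + 8/64 = 57/64 = 0.890625.

0.890625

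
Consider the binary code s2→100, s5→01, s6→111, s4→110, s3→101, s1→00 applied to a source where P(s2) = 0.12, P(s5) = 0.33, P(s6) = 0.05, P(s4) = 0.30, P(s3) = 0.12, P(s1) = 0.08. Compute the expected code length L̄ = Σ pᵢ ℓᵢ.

L̄ = Σ pᵢ·ℓᵢ = 0.12·3 + 0.33·2 + 0.05·3 + 0.30·3 + 0.12·3 + 0.08·2 = 2.59 bits/symbol.

2.59 bits/symbol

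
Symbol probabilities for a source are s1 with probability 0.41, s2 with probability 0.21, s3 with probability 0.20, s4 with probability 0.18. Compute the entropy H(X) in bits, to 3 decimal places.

H = −Σ pᵢ log₂ pᵢ.
−0.41·log₂(0.41) = 0.5274
−0.21·log₂(0.21) = 0.4728
−0.20·log₂(0.20) = 0.4644
−0.18·log₂(0.18) = 0.4453
Sum ≈ 1.9099 → 1.910 bits.

1.910 bits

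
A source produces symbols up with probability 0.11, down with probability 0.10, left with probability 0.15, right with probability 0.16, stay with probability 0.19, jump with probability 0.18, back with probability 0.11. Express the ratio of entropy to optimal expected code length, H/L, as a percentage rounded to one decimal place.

98.5%

Entropy H = −Σ p log₂ p ≈ 2.7669 bits.
Huffman merges: 1/10+11/100→21/100; 11/100+3/20→13/50; 4/25+9/50→17/50; 19/100+21/100→2/5; 13/50+17/50→3/5; 2/5+3/5→1. L = 281/100 ≈ 2.8100.
Efficiency = H/L = 2.7669/2.8100 = 98.5%.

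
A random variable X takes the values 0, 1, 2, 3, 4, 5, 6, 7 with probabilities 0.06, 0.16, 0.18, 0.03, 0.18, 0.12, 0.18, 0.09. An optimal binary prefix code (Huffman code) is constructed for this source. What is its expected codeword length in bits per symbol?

Repeatedly combine the two least-probable nodes; the expected code length is the sum of the merged weights.
merge 3/100 + 3/50 → 9/100
merge 9/100 + 9/100 → 9/50
merge 3/25 + 4/25 → 7/25
merge 9/50 + 9/50 → 9/25
merge 9/50 + 9/50 → 9/25
merge 7/25 + 9/25 → 16/25
merge 9/25 + 16/25 → 1
L = 9/100 + 9/50 + 7/25 + 9/25 + 9/25 + 16/25 + 1 = 291/100 = 2.91 bits/symbol.

2.91 bits/symbol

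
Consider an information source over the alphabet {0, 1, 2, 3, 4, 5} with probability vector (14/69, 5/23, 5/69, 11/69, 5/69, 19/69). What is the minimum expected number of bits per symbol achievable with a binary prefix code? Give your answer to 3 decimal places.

Repeatedly combine the two least-probable nodes; the expected code length is the sum of the merged weights.
merge 5/69 + 5/69 → 10/69
merge 10/69 + 11/69 → 7/23
merge 14/69 + 5/23 → 29/69
merge 19/69 + 7/23 → 40/69
merge 29/69 + 40/69 → 1
L = 10/69 + 7/23 + 29/69 + 40/69 + 1 = 169/69 ≈ 2.449 bits/symbol.

2.449 bits/symbol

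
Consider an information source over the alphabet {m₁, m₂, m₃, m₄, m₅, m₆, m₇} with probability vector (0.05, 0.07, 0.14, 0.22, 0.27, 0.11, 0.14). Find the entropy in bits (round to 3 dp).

2.620 bits

H = −Σ pᵢ log₂ pᵢ.
−0.05·log₂(0.05) = 0.2161
−0.07·log₂(0.07) = 0.2686
−0.14·log₂(0.14) = 0.3971
−0.22·log₂(0.22) = 0.4806
−0.27·log₂(0.27) = 0.5100
−0.11·log₂(0.11) = 0.3503
−0.14·log₂(0.14) = 0.3971
Sum ≈ 2.6198 → 2.620 bits.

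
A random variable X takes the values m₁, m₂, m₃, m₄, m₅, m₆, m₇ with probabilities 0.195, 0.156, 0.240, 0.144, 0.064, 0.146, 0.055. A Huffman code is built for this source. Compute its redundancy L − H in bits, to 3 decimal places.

0.020 bits

Entropy H = −Σ p log₂ p ≈ 2.6640 bits.
Huffman merges: 11/200+8/125→119/1000; 119/1000+18/125→263/1000; 73/500+39/250→151/500; 39/200+6/25→87/200; 263/1000+151/500→113/200; 87/200+113/200→1. L = 671/250 ≈ 2.6840.
L − H = 2.6840 − 2.6640 = 0.020 bits.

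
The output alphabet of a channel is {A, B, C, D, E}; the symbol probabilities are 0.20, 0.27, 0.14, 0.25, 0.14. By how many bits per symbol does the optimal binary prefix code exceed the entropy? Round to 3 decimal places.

Entropy H = −Σ p log₂ p ≈ 2.2686 bits.
Huffman merges: 7/50+7/50→7/25; 1/5+1/4→9/20; 27/100+7/25→11/20; 9/20+11/20→1. L = 57/25 ≈ 2.2800.
L − H = 2.2800 − 2.2686 = 0.011 bits.

0.011 bits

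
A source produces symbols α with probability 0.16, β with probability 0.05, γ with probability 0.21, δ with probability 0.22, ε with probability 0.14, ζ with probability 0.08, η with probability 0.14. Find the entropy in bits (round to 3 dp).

2.678 bits

H = −Σ pᵢ log₂ pᵢ.
−0.16·log₂(0.16) = 0.4230
−0.05·log₂(0.05) = 0.2161
−0.21·log₂(0.21) = 0.4728
−0.22·log₂(0.22) = 0.4806
−0.14·log₂(0.14) = 0.3971
−0.08·log₂(0.08) = 0.2915
−0.14·log₂(0.14) = 0.3971
Sum ≈ 2.6782 → 2.678 bits.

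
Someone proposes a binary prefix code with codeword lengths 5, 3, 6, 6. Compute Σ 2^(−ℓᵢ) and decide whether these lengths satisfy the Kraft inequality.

With common denominator 2^6 = 64: Σ 2^(−ℓᵢ) = 2/64 + 8/64 + 1/64 + 1/64 = 12/64 = 0.1875.
Kraft's inequality requires Σ ≤ 1; here Σ = 0.1875 ≤ 1, so such a prefix code exists.

0.1875; yes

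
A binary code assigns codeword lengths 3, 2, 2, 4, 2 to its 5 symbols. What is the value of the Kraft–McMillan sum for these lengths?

With common denominator 2^4 = 16: Σ 2^(−ℓᵢ) = 2/16 + 4/16 + 4/16 + 1/16 + 4/16 = 15/16 = 0.9375.

0.9375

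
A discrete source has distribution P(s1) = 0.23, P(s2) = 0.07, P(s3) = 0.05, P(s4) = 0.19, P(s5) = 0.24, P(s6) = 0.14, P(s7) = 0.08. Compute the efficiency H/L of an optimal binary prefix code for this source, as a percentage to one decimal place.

98.5%

Entropy H = −Σ p log₂ p ≈ 2.6103 bits.
Huffman merges: 1/20+7/100→3/25; 2/25+3/25→1/5; 7/50+19/100→33/100; 1/5+23/100→43/100; 6/25+33/100→57/100; 43/100+57/100→1. L = 53/20 ≈ 2.6500.
Efficiency = H/L = 2.6103/2.6500 = 98.5%.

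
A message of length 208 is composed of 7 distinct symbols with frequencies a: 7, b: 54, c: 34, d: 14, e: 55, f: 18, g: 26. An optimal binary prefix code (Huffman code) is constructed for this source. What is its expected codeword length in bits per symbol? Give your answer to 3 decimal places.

2.577 bits/symbol

Probabilities are the counts divided by 208.
Repeatedly combine the two least-probable nodes; the expected code length is the sum of the merged weights.
merge 7/208 + 7/104 → 21/208
merge 9/104 + 21/208 → 3/16
merge 1/8 + 17/104 → 15/52
merge 3/16 + 27/104 → 93/208
merge 55/208 + 15/52 → 115/208
merge 93/208 + 115/208 → 1
L = 21/208 + 3/16 + 15/52 + 93/208 + 115/208 + 1 = 67/26 ≈ 2.577 bits/symbol.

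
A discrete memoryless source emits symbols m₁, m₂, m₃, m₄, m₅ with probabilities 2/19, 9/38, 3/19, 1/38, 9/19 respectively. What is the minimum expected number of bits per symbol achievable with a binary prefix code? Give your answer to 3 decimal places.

Repeatedly combine the two least-probable nodes; the expected code length is the sum of the merged weights.
merge 1/38 + 2/19 → 5/38
merge 5/38 + 3/19 → 11/38
merge 9/38 + 11/38 → 10/19
merge 9/19 + 10/19 → 1
L = 5/38 + 11/38 + 10/19 + 1 = 37/19 ≈ 1.947 bits/symbol.

1.947 bits/symbol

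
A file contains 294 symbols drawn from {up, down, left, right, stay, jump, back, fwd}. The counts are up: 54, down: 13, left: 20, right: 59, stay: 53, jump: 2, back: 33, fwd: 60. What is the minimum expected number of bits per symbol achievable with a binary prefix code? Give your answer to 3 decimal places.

Probabilities are the counts divided by 294.
Repeatedly combine the two least-probable nodes; the expected code length is the sum of the merged weights.
merge 1/147 + 13/294 → 5/98
merge 5/98 + 10/147 → 5/42
merge 11/98 + 5/42 → 34/147
merge 53/294 + 9/49 → 107/294
merge 59/294 + 10/49 → 17/42
merge 34/147 + 107/294 → 25/42
merge 17/42 + 25/42 → 1
L = 5/98 + 5/42 + 34/147 + 107/294 + 17/42 + 25/42 + 1 = 271/98 ≈ 2.765 bits/symbol.

2.765 bits/symbol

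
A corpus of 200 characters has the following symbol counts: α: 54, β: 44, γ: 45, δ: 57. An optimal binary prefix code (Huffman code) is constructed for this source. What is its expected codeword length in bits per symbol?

Probabilities are the counts divided by 200.
Repeatedly combine the two least-probable nodes; the expected code length is the sum of the merged weights.
merge 11/50 + 9/40 → 89/200
merge 27/100 + 57/200 → 111/200
merge 89/200 + 111/200 → 1
L = 89/200 + 111/200 + 1 = 2 bits/symbol.

2 bits/symbol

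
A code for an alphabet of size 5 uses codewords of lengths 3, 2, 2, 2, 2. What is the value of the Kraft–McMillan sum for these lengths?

With common denominator 2^3 = 8: Σ 2^(−ℓᵢ) = 1/8 + 2/8 + 2/8 + 2/8 + 2/8 = 9/8 = 1.125.

1.125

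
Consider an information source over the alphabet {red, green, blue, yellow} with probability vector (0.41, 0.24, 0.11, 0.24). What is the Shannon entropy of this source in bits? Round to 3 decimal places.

1.866 bits

H = −Σ pᵢ log₂ pᵢ.
−0.41·log₂(0.41) = 0.5274
−0.24·log₂(0.24) = 0.4941
−0.11·log₂(0.11) = 0.3503
−0.24·log₂(0.24) = 0.4941
Sum ≈ 1.8659 → 1.866 bits.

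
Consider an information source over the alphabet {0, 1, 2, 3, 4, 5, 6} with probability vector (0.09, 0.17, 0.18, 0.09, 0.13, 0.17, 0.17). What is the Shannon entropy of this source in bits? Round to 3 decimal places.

H = −Σ pᵢ log₂ pᵢ.
−0.09·log₂(0.09) = 0.3127
−0.17·log₂(0.17) = 0.4346
−0.18·log₂(0.18) = 0.4453
−0.09·log₂(0.09) = 0.3127
−0.13·log₂(0.13) = 0.3826
−0.17·log₂(0.17) = 0.4346
−0.17·log₂(0.17) = 0.4346
Sum ≈ 2.7570 → 2.757 bits.

2.757 bits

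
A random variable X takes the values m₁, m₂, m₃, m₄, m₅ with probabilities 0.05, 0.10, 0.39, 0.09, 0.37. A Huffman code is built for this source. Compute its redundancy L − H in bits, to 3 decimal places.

0.069 bits

Entropy H = −Σ p log₂ p ≈ 1.9215 bits.
Huffman merges: 1/20+9/100→7/50; 1/10+7/50→6/25; 6/25+37/100→61/100; 39/100+61/100→1. L = 199/100 ≈ 1.9900.
L − H = 1.9900 − 1.9215 = 0.069 bits.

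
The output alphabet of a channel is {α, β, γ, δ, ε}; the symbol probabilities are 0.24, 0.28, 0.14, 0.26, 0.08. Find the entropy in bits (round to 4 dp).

2.2023 bits

H = −Σ pᵢ log₂ pᵢ.
−0.24·log₂(0.24) = 0.4941
−0.28·log₂(0.28) = 0.5142
−0.14·log₂(0.14) = 0.3971
−0.26·log₂(0.26) = 0.5053
−0.08·log₂(0.08) = 0.2915
Sum ≈ 2.2023 → 2.2023 bits.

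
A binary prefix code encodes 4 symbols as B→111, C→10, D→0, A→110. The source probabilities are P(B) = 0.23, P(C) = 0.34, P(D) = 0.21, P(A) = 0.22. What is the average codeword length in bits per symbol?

L̄ = Σ pᵢ·ℓᵢ = 0.23·3 + 0.34·2 + 0.21·1 + 0.22·3 = 2.24 bits/symbol.

2.24 bits/symbol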